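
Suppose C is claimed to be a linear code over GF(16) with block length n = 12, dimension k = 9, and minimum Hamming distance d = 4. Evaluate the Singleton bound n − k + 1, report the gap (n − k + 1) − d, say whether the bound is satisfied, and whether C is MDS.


Singleton RHS = n − k + 1 = 4, slack = 0, bound satisfied, MDS.

Singleton bound: d ≤ n − k + 1.
Here n = 12, k = 9, so n − k + 1 = 4.
Given d = 4, check d ≤ 4: YES.
Slack = (n − k + 1) − d = 0.
The code is MDS (slack = 0).
Description: the claimed parameters are [12, 9, 4]_16; such a code would be MDS (meets Singleton bound).


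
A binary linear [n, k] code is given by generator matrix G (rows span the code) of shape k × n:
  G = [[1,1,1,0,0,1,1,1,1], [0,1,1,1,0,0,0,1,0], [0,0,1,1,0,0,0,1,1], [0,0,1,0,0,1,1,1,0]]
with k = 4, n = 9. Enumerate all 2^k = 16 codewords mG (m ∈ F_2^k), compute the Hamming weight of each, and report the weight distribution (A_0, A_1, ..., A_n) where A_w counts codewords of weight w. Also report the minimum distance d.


Weight distribution: A_0 = 1, A_1 = 1, A_2 = 1, A_3 = 1, A_4 = 5, A_5 = 5, A_6 = 1, A_7 = 1. Minimum distance d = 1.

Enumerate all 2^4 = 16 messages m ∈ F_2^4.
For each, compute codeword c = mG in F_2^9, then tally its weight.
  m = 0000 → c = 000000000, weight = 0.
  m = 1000 → c = 111001111, weight = 7.
  m = 0100 → c = 011100010, weight = 4.
  m = 1100 → c = 100101101, weight = 5.
  m = 0010 → c = 001100011, weight = 4.
  m = 1010 → c = 110101100, weight = 5.
  m = 0110 → c = 010000001, weight = 2.
  m = 1110 → c = 101001110, weight = 5.
  m = 0001 → c = 001001110, weight = 4.
  m = 1001 → c = 110000001, weight = 3.
  m = 0101 → c = 010101100, weight = 4.
  m = 1101 → c = 101100011, weight = 5.
  m = 0011 → c = 000101101, weight = 4.
  m = 1011 → c = 111100010, weight = 5.
  m = 0111 → c = 011001111, weight = 6.
  m = 1111 → c = 100000000, weight = 1.
Tally weights:
  weight 0: 1 codewords.
  weight 1: 1 codewords.
  weight 2: 1 codewords.
  weight 3: 1 codewords.
  weight 4: 5 codewords.
  weight 5: 5 codewords.
  weight 6: 1 codewords.
  weight 7: 1 codewords.
Minimum distance d = smallest w > 0 with A_w > 0 = 1.
Sanity: Σ A_w = 16 = 2^4 = 16 ✓.


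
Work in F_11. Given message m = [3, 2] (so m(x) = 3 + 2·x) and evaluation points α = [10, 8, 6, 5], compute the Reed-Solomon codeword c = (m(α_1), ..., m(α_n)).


c = [1, 8, 4, 2]

Message polynomial: m(x) = 3 + 2·x (mod 11).
For each evaluation point α_i, compute m(α_i) mod 11:
  α_1 = 10: Horner steps 2 → 1, so m(10) = 1.
  α_2 = 8: Horner steps 2 → 8, so m(8) = 8.
  α_3 = 6: Horner steps 2 → 4, so m(6) = 4.
  α_4 = 5: Horner steps 2 → 2, so m(5) = 2.
Codeword c = [1, 8, 4, 2] ∈ F_11^4.


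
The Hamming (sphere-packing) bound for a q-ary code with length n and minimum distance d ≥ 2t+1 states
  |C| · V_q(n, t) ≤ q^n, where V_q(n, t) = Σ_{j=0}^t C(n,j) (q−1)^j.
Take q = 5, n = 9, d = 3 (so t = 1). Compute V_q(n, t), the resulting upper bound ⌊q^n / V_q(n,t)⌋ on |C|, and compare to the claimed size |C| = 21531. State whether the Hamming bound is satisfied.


V_q(n, t) = 37, q^n = 1953125, Hamming bound = 52787, |C| = 21531 ≤ bound (satisfied).

Step 1: Compute V_q(n, t) = Σ_{j=0}^1 C(n, j) (q−1)^j.
  j = 0: C(9,0)·(4)^0 = 1·1 = 1.
  j = 1: C(9,1)·(4)^1 = 9·4 = 36.
  V_q(n, t) = 1 + 36 = 37.
Step 2: q^n = 5^9 = 1953125.
Step 3: Hamming bound ⌊q^n / V_q(n,t)⌋ = ⌊1953125/37⌋ = 52787.
Step 4: Compare |C| = 21531 to 52787: satisfied.
The claimed |C| lies below the Hamming bound.


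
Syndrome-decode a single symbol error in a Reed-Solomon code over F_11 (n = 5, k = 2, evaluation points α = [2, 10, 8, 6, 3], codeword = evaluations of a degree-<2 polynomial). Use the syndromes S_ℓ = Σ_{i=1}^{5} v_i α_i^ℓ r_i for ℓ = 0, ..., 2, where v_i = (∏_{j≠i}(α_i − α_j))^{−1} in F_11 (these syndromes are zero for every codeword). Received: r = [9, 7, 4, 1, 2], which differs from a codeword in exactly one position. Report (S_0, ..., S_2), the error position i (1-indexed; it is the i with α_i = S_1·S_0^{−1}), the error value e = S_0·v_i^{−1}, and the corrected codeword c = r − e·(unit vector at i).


S = (5, 10, 9), error at position 1, error magnitude e = 3, c = [6, 7, 4, 1, 2].

Step 1: column multipliers v_i = (∏_{j≠i}(α_i − α_j))^{−1} mod 11.
  i = 1 (α = 2): (2−10)(2−8)(2−6)(2−3) = (−8)·(−6)·(−4)·(−1) = 192 ≡ 5, so v_1 = 5^{−1} = 9 (mod 11).
  i = 2 (α = 10): (10−2)(10−8)(10−6)(10−3) = 8·2·4·7 = 448 ≡ 8, so v_2 = 8^{−1} = 7 (mod 11).
  i = 3 (α = 8): (8−2)(8−10)(8−6)(8−3) = 6·(−2)·2·5 = −120 ≡ 1, so v_3 = 1^{−1} = 1 (mod 11).
  i = 4 (α = 6): (6−2)(6−10)(6−8)(6−3) = 4·(−4)·(−2)·3 = 96 ≡ 8, so v_4 = 8^{−1} = 7 (mod 11).
  i = 5 (α = 3): (3−2)(3−10)(3−8)(3−6) = 1·(−7)·(−5)·(−3) = −105 ≡ 5, so v_5 = 5^{−1} = 9 (mod 11).
  v = [9, 7, 1, 7, 9].
Step 2: syndromes of r = [9, 7, 4, 1, 2] (all sums mod 11).
  S_0 = Σ v_i r_i = 9·9 + 7·7 + 1·4 + 7·1 + 9·2 = 159 ≡ 5.
  S_1 = Σ v_i α_i r_i = 9·2·9 + 7·10·7 + 1·8·4 + 7·6·1 + 9·3·2 = 780 ≡ 10.
  α_i^2 mod 11 = [4, 1, 9, 3, 9].
  S_2 = Σ v_i α_i^2 r_i = 9·4·9 + 7·1·7 + 1·9·4 + 7·3·1 + 9·9·2 = 592 ≡ 9.
  S = (5, 10, 9) ≠ 0, so r is not a codeword (an error is present).
Step 3: locate the error. For a single error e at position i, S_ℓ = v_i·e·α_i^ℓ, so α_err = S_1/S_0.
  S_0^{−1} = 5^{−1} = 9 (mod 11), so α_err = 10·9 = 90 ≡ 2 = α_1. Error position i = 1.
  Consistency check: S_2/S_1 = 9·10 = 90 ≡ 2 = α_err ✓ (single-error assumption holds).
Step 4: error magnitude e = S_0/v_1 = S_0·∏_{j≠1}(α_1 − α_j) = 5·5 = 25 ≡ 3 (mod 11).
Step 5: correct position 1: c_1 = r_1 − e = 9 − 3 ≡ 6 (mod 11). Hence c = [6, 7, 4, 1, 2].
  Check: interpolating c through the α_i gives m(x) = 3 + 7·x (degree < 2) with m(α_i) = c_i for every i, so c is indeed a codeword.


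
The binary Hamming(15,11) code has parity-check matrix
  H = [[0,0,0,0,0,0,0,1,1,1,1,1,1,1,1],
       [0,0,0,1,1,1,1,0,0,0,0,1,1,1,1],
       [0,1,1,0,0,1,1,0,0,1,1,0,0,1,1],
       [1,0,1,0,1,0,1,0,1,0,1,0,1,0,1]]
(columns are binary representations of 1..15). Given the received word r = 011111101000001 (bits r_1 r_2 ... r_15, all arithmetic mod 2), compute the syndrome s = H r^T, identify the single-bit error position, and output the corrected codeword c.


s = (0, 1, 1, 1)^T, error position = 7, corrected codeword c = 011111001000001

Compute s = H r^T mod 2 one row at a time:
  s_1 = 0 + 1 + 0 + 0 + 0 + 0 + 0 + 1 = 2 ≡ 0 (mod 2).
  s_2 = 1 + 1 + 1 + 1 + 0 + 0 + 0 + 1 = 5 ≡ 1 (mod 2).
  s_3 = 1 + 1 + 1 + 1 + 0 + 0 + 0 + 1 = 5 ≡ 1 (mod 2).
  s_4 = 0 + 1 + 1 + 1 + 1 + 0 + 0 + 1 = 5 ≡ 1 (mod 2).
s = (0, 1, 1, 1)^T — this equals column 7 of H (binary 0111), so error is at position 7.
Correct: flip bit 7 of r = 011111101000001 to get c = 011111001000001.


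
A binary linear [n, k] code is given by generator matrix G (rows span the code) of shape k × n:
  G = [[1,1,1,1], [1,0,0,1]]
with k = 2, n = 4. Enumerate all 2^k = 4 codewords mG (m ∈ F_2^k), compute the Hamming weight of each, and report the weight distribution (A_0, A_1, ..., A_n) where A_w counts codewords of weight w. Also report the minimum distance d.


Weight distribution: A_0 = 1, A_2 = 2, A_4 = 1. Minimum distance d = 2.

Enumerate all 2^2 = 4 messages m ∈ F_2^2.
For each, compute codeword c = mG in F_2^4, then tally its weight.
  m = 00 → c = 0000, weight = 0.
  m = 10 → c = 1111, weight = 4.
  m = 01 → c = 1001, weight = 2.
  m = 11 → c = 0110, weight = 2.
Tally weights:
  weight 0: 1 codewords.
  weight 2: 2 codewords.
  weight 4: 1 codewords.
Minimum distance d = smallest w > 0 with A_w > 0 = 2.
Sanity: Σ A_w = 4 = 2^2 = 4 ✓.


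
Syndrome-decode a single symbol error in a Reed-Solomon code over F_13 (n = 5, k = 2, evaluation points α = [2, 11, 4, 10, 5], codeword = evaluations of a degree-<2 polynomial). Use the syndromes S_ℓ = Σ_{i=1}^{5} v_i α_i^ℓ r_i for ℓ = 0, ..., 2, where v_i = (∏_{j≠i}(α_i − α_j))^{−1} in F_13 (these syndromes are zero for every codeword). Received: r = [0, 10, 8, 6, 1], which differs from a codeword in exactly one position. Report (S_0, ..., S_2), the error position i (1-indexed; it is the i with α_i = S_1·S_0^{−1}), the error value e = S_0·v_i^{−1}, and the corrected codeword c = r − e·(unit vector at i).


S = (11, 3, 2), error at position 5, error magnitude e = 2, c = [0, 10, 8, 6, 12].

Step 1: column multipliers v_i = (∏_{j≠i}(α_i − α_j))^{−1} mod 13.
  i = 1 (α = 2): (2−11)(2−4)(2−10)(2−5) = (−9)·(−2)·(−8)·(−3) = 432 ≡ 3, so v_1 = 3^{−1} = 9 (mod 13).
  i = 2 (α = 11): (11−2)(11−4)(11−10)(11−5) = 9·7·1·6 = 378 ≡ 1, so v_2 = 1^{−1} = 1 (mod 13).
  i = 3 (α = 4): (4−2)(4−11)(4−10)(4−5) = 2·(−7)·(−6)·(−1) = −84 ≡ 7, so v_3 = 7^{−1} = 2 (mod 13).
  i = 4 (α = 10): (10−2)(10−11)(10−4)(10−5) = 8·(−1)·6·5 = −240 ≡ 7, so v_4 = 7^{−1} = 2 (mod 13).
  i = 5 (α = 5): (5−2)(5−11)(5−4)(5−10) = 3·(−6)·1·(−5) = 90 ≡ 12, so v_5 = 12^{−1} = 12 (mod 13).
  v = [9, 1, 2, 2, 12].
Step 2: syndromes of r = [0, 10, 8, 6, 1] (all sums mod 13).
  S_0 = Σ v_i r_i = 9·0 + 1·10 + 2·8 + 2·6 + 12·1 = 50 ≡ 11.
  S_1 = Σ v_i α_i r_i = 9·2·0 + 1·11·10 + 2·4·8 + 2·10·6 + 12·5·1 = 354 ≡ 3.
  α_i^2 mod 13 = [4, 4, 3, 9, 12].
  S_2 = Σ v_i α_i^2 r_i = 9·4·0 + 1·4·10 + 2·3·8 + 2·9·6 + 12·12·1 = 340 ≡ 2.
  S = (11, 3, 2) ≠ 0, so r is not a codeword (an error is present).
Step 3: locate the error. For a single error e at position i, S_ℓ = v_i·e·α_i^ℓ, so α_err = S_1/S_0.
  S_0^{−1} = 11^{−1} = 6 (mod 13), so α_err = 3·6 = 18 ≡ 5 = α_5. Error position i = 5.
  Consistency check: S_2/S_1 = 2·9 = 18 ≡ 5 = α_err ✓ (single-error assumption holds).
Step 4: error magnitude e = S_0/v_5 = S_0·∏_{j≠5}(α_5 − α_j) = 11·12 = 132 ≡ 2 (mod 13).
Step 5: correct position 5: c_5 = r_5 − e = 1 − 2 ≡ 12 (mod 13). Hence c = [0, 10, 8, 6, 12].
  Check: interpolating c through the α_i gives m(x) = 5 + 4·x (degree < 2) with m(α_i) = c_i for every i, so c is indeed a codeword.


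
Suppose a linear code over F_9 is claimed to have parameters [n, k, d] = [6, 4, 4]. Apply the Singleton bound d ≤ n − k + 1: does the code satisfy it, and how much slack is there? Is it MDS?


Singleton RHS = n − k + 1 = 3, slack = -1, bound violated (no such code; not MDS).

Singleton bound: d ≤ n − k + 1.
Here n = 6, k = 4, so n − k + 1 = 3.
Given d = 4, check d ≤ 3: NO.
Slack = (n − k + 1) − d = -1.
The slack is negative: d = 4 exceeds n − k + 1 = 3 by 1, so the Singleton bound is violated and no linear [6, 4, 4]_9 code can exist. In particular it is not MDS (MDS requires d = n − k + 1 exactly).
Description: the claimed parameters are [6, 4, 4]_9; such a code would be impossible (violates the Singleton bound).


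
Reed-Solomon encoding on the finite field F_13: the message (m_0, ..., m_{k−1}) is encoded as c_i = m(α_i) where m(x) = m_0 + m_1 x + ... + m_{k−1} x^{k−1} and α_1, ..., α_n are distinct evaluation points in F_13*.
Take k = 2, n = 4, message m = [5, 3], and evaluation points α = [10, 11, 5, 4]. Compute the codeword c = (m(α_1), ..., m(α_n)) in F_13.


c = [9, 12, 7, 4]

Message polynomial: m(x) = 5 + 3·x (mod 13).
For each evaluation point α_i, compute m(α_i) mod 13:
  α_1 = 10: Horner steps 3 → 9, so m(10) = 9.
  α_2 = 11: Horner steps 3 → 12, so m(11) = 12.
  α_3 = 5: Horner steps 3 → 7, so m(5) = 7.
  α_4 = 4: Horner steps 3 → 4, so m(4) = 4.
Codeword c = [9, 12, 7, 4] ∈ F_13^4.


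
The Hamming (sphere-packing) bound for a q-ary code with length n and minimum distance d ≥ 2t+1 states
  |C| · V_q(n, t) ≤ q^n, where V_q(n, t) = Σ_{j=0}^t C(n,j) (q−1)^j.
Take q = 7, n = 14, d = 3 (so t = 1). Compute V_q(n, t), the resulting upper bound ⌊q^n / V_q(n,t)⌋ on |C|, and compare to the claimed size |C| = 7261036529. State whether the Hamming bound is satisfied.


V_q(n, t) = 85, q^n = 678223072849, Hamming bound = 7979094974, |C| = 7261036529 ≤ bound (satisfied).

Step 1: Compute V_q(n, t) = Σ_{j=0}^1 C(n, j) (q−1)^j.
  j = 0: C(14,0)·(6)^0 = 1·1 = 1.
  j = 1: C(14,1)·(6)^1 = 14·6 = 84.
  V_q(n, t) = 1 + 84 = 85.
Step 2: q^n = 7^14 = 678223072849.
Step 3: Hamming bound ⌊q^n / V_q(n,t)⌋ = ⌊678223072849/85⌋ = 7979094974.
Step 4: Compare |C| = 7261036529 to 7979094974: satisfied.
The claimed |C| lies below the Hamming bound.


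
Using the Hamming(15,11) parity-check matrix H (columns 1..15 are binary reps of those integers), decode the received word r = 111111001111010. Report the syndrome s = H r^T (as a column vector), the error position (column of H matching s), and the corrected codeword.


s = (1, 1, 0, 1)^T, error position = 13, corrected codeword c = 111111001111110

Compute s = H r^T mod 2 one row at a time:
  s_1 = 0 + 1 + 1 + 1 + 1 + 0 + 1 + 0 = 5 ≡ 1 (mod 2).
  s_2 = 1 + 1 + 1 + 0 + 1 + 0 + 1 + 0 = 5 ≡ 1 (mod 2).
  s_3 = 1 + 1 + 1 + 0 + 1 + 1 + 1 + 0 = 6 ≡ 0 (mod 2).
  s_4 = 1 + 1 + 1 + 0 + 1 + 1 + 0 + 0 = 5 ≡ 1 (mod 2).
s = (1, 1, 0, 1)^T — this equals column 13 of H (binary 1101), so error is at position 13.
Correct: flip bit 13 of r = 111111001111010 to get c = 111111001111110.


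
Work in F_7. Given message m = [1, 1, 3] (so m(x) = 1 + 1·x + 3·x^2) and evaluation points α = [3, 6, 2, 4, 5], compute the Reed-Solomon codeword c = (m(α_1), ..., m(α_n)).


c = [3, 3, 1, 4, 4]

Message polynomial: m(x) = 1 + 1·x + 3·x^2 (mod 7).
For each evaluation point α_i, compute m(α_i) mod 7:
  α_1 = 3: Horner steps 3 → 3 → 3, so m(3) = 3.
  α_2 = 6: Horner steps 3 → 5 → 3, so m(6) = 3.
  α_3 = 2: Horner steps 3 → 0 → 1, so m(2) = 1.
  α_4 = 4: Horner steps 3 → 6 → 4, so m(4) = 4.
  α_5 = 5: Horner steps 3 → 2 → 4, so m(5) = 4.
Codeword c = [3, 3, 1, 4, 4] ∈ F_7^5.


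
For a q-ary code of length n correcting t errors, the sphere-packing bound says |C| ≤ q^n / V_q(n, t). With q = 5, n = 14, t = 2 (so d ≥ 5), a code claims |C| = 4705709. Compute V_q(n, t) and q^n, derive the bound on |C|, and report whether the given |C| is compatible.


V_q(n, t) = 1513, q^n = 6103515625, Hamming bound = 4034048, |C| = 4705709 > bound (violated).

Step 1: Compute V_q(n, t) = Σ_{j=0}^2 C(n, j) (q−1)^j.
  j = 0: C(14,0)·(4)^0 = 1·1 = 1.
  j = 1: C(14,1)·(4)^1 = 14·4 = 56.
  j = 2: C(14,2)·(4)^2 = 91·16 = 1456.
  V_q(n, t) = 1 + 56 + 1456 = 1513.
Step 2: q^n = 5^14 = 6103515625.
Step 3: Hamming bound ⌊q^n / V_q(n,t)⌋ = ⌊6103515625/1513⌋ = 4034048.
Step 4: Compare |C| = 4705709 to 4034048: violated.
The claimed |C| lies above the Hamming bound, so no 5-ary code of length 14 with d ≥ 5 can have 4705709 codewords.


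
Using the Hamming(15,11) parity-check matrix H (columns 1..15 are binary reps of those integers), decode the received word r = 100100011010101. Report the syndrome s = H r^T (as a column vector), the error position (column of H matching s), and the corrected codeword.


s = (1, 1, 0, 1)^T, error position = 13, corrected codeword c = 100100011010001

Compute s = H r^T mod 2 one row at a time:
  s_1 = 1 + 1 + 0 + 1 + 0 + 1 + 0 + 1 = 5 ≡ 1 (mod 2).
  s_2 = 1 + 0 + 0 + 0 + 0 + 1 + 0 + 1 = 3 ≡ 1 (mod 2).
  s_3 = 0 + 0 + 0 + 0 + 0 + 1 + 0 + 1 = 2 ≡ 0 (mod 2).
  s_4 = 1 + 0 + 0 + 0 + 1 + 1 + 1 + 1 = 5 ≡ 1 (mod 2).
s = (1, 1, 0, 1)^T — this equals column 13 of H (binary 1101), so error is at position 13.
Correct: flip bit 13 of r = 100100011010101 to get c = 100100011010001.


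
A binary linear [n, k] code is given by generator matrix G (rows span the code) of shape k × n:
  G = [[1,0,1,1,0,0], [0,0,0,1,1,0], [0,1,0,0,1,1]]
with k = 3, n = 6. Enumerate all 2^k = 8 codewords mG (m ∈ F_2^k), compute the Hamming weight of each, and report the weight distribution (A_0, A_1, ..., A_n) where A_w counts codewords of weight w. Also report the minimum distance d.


Weight distribution: A_0 = 1, A_2 = 1, A_3 = 4, A_4 = 1, A_6 = 1. Minimum distance d = 2.

Enumerate all 2^3 = 8 messages m ∈ F_2^3.
For each, compute codeword c = mG in F_2^6, then tally its weight.
  m = 000 → c = 000000, weight = 0.
  m = 100 → c = 101100, weight = 3.
  m = 010 → c = 000110, weight = 2.
  m = 110 → c = 101010, weight = 3.
  m = 001 → c = 010011, weight = 3.
  m = 101 → c = 111111, weight = 6.
  m = 011 → c = 010101, weight = 3.
  m = 111 → c = 111001, weight = 4.
Tally weights:
  weight 0: 1 codewords.
  weight 2: 1 codewords.
  weight 3: 4 codewords.
  weight 4: 1 codewords.
  weight 6: 1 codewords.
Minimum distance d = smallest w > 0 with A_w > 0 = 2.
Sanity: Σ A_w = 8 = 2^3 = 8 ✓.


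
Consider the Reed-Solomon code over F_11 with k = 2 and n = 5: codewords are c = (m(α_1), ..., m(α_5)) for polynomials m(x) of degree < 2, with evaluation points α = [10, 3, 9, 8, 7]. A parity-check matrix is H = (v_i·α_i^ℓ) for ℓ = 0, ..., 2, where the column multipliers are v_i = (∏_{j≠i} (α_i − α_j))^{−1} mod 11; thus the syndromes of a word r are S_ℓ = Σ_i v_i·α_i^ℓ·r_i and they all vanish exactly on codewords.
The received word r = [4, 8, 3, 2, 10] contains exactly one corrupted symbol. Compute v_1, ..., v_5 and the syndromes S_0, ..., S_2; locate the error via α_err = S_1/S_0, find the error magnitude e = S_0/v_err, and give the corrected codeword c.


S = (1, 7, 5), error at position 5, error magnitude e = 9, c = [4, 8, 3, 2, 1].

Step 1: column multipliers v_i = (∏_{j≠i}(α_i − α_j))^{−1} mod 11.
  i = 1 (α = 10): (10−3)(10−9)(10−8)(10−7) = 7·1·2·3 = 42 ≡ 9, so v_1 = 9^{−1} = 5 (mod 11).
  i = 2 (α = 3): (3−10)(3−9)(3−8)(3−7) = (−7)·(−6)·(−5)·(−4) = 840 ≡ 4, so v_2 = 4^{−1} = 3 (mod 11).
  i = 3 (α = 9): (9−10)(9−3)(9−8)(9−7) = (−1)·6·1·2 = −12 ≡ 10, so v_3 = 10^{−1} = 10 (mod 11).
  i = 4 (α = 8): (8−10)(8−3)(8−9)(8−7) = (−2)·5·(−1)·1 = 10 ≡ 10, so v_4 = 10^{−1} = 10 (mod 11).
  i = 5 (α = 7): (7−10)(7−3)(7−9)(7−8) = (−3)·4·(−2)·(−1) = −24 ≡ 9, so v_5 = 9^{−1} = 5 (mod 11).
  v = [5, 3, 10, 10, 5].
Step 2: syndromes of r = [4, 8, 3, 2, 10] (all sums mod 11).
  S_0 = Σ v_i r_i = 5·4 + 3·8 + 10·3 + 10·2 + 5·10 = 144 ≡ 1.
  S_1 = Σ v_i α_i r_i = 5·10·4 + 3·3·8 + 10·9·3 + 10·8·2 + 5·7·10 = 1052 ≡ 7.
  α_i^2 mod 11 = [1, 9, 4, 9, 5].
  S_2 = Σ v_i α_i^2 r_i = 5·1·4 + 3·9·8 + 10·4·3 + 10·9·2 + 5·5·10 = 786 ≡ 5.
  S = (1, 7, 5) ≠ 0, so r is not a codeword (an error is present).
Step 3: locate the error. For a single error e at position i, S_ℓ = v_i·e·α_i^ℓ, so α_err = S_1/S_0.
  S_0^{−1} = 1^{−1} = 1 (mod 11), so α_err = 7·1 = 7 ≡ 7 = α_5. Error position i = 5.
  Consistency check: S_2/S_1 = 5·8 = 40 ≡ 7 = α_err ✓ (single-error assumption holds).
Step 4: error magnitude e = S_0/v_5 = S_0·∏_{j≠5}(α_5 − α_j) = 1·9 = 9 ≡ 9 (mod 11).
Step 5: correct position 5: c_5 = r_5 − e = 10 − 9 ≡ 1 (mod 11). Hence c = [4, 8, 3, 2, 1].
  Check: interpolating c through the α_i gives m(x) = 5 + 1·x (degree < 2) with m(α_i) = c_i for every i, so c is indeed a codeword.


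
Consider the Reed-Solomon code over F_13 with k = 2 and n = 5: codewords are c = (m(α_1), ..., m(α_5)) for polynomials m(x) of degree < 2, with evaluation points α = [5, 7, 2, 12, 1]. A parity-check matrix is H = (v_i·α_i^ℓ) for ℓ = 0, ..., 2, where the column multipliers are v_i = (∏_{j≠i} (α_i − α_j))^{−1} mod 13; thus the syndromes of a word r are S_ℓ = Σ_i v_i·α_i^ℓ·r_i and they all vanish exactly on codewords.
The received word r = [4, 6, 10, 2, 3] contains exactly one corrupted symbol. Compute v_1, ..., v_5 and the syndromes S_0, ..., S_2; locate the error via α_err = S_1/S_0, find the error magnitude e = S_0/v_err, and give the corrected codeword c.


S = (1, 5, 12), error at position 1, error magnitude e = 12, c = [5, 6, 10, 2, 3].

Step 1: column multipliers v_i = (∏_{j≠i}(α_i − α_j))^{−1} mod 13.
  i = 1 (α = 5): (5−7)(5−2)(5−12)(5−1) = (−2)·3·(−7)·4 = 168 ≡ 12, so v_1 = 12^{−1} = 12 (mod 13).
  i = 2 (α = 7): (7−5)(7−2)(7−12)(7−1) = 2·5·(−5)·6 = −300 ≡ 12, so v_2 = 12^{−1} = 12 (mod 13).
  i = 3 (α = 2): (2−5)(2−7)(2−12)(2−1) = (−3)·(−5)·(−10)·1 = −150 ≡ 6, so v_3 = 6^{−1} = 11 (mod 13).
  i = 4 (α = 12): (12−5)(12−7)(12−2)(12−1) = 7·5·10·11 = 3850 ≡ 2, so v_4 = 2^{−1} = 7 (mod 13).
  i = 5 (α = 1): (1−5)(1−7)(1−2)(1−12) = (−4)·(−6)·(−1)·(−11) = 264 ≡ 4, so v_5 = 4^{−1} = 10 (mod 13).
  v = [12, 12, 11, 7, 10].
Step 2: syndromes of r = [4, 6, 10, 2, 3] (all sums mod 13).
  S_0 = Σ v_i r_i = 12·4 + 12·6 + 11·10 + 7·2 + 10·3 = 274 ≡ 1.
  S_1 = Σ v_i α_i r_i = 12·5·4 + 12·7·6 + 11·2·10 + 7·12·2 + 10·1·3 = 1162 ≡ 5.
  α_i^2 mod 13 = [12, 10, 4, 1, 1].
  S_2 = Σ v_i α_i^2 r_i = 12·12·4 + 12·10·6 + 11·4·10 + 7·1·2 + 10·1·3 = 1780 ≡ 12.
  S = (1, 5, 12) ≠ 0, so r is not a codeword (an error is present).
Step 3: locate the error. For a single error e at position i, S_ℓ = v_i·e·α_i^ℓ, so α_err = S_1/S_0.
  S_0^{−1} = 1^{−1} = 1 (mod 13), so α_err = 5·1 = 5 ≡ 5 = α_1. Error position i = 1.
  Consistency check: S_2/S_1 = 12·8 = 96 ≡ 5 = α_err ✓ (single-error assumption holds).
Step 4: error magnitude e = S_0/v_1 = S_0·∏_{j≠1}(α_1 − α_j) = 1·12 = 12 ≡ 12 (mod 13).
Step 5: correct position 1: c_1 = r_1 − e = 4 − 12 ≡ 5 (mod 13). Hence c = [5, 6, 10, 2, 3].
  Check: interpolating c through the α_i gives m(x) = 9 + 7·x (degree < 2) with m(α_i) = c_i for every i, so c is indeed a codeword.


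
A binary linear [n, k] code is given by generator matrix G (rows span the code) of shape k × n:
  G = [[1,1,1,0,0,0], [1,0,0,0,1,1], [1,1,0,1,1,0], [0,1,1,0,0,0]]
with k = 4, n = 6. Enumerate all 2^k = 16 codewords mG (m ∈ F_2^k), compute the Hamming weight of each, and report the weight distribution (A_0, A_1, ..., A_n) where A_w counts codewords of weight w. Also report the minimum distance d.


Weight distribution: A_0 = 1, A_1 = 1, A_2 = 2, A_3 = 6, A_4 = 5, A_5 = 1. Minimum distance d = 1.

Enumerate all 2^4 = 16 messages m ∈ F_2^4.
For each, compute codeword c = mG in F_2^6, then tally its weight.
  m = 0000 → c = 000000, weight = 0.
  m = 1000 → c = 111000, weight = 3.
  m = 0100 → c = 100011, weight = 3.
  m = 1100 → c = 011011, weight = 4.
  m = 0010 → c = 110110, weight = 4.
  m = 1010 → c = 001110, weight = 3.
  m = 0110 → c = 010101, weight = 3.
  m = 1110 → c = 101101, weight = 4.
  m = 0001 → c = 011000, weight = 2.
  m = 1001 → c = 100000, weight = 1.
  m = 0101 → c = 111011, weight = 5.
  m = 1101 → c = 000011, weight = 2.
  m = 0011 → c = 101110, weight = 4.
  m = 1011 → c = 010110, weight = 3.
  m = 0111 → c = 001101, weight = 3.
  m = 1111 → c = 110101, weight = 4.
Tally weights:
  weight 0: 1 codewords.
  weight 1: 1 codewords.
  weight 2: 2 codewords.
  weight 3: 6 codewords.
  weight 4: 5 codewords.
  weight 5: 1 codewords.
Minimum distance d = smallest w > 0 with A_w > 0 = 1.
Sanity: Σ A_w = 16 = 2^4 = 16 ✓.


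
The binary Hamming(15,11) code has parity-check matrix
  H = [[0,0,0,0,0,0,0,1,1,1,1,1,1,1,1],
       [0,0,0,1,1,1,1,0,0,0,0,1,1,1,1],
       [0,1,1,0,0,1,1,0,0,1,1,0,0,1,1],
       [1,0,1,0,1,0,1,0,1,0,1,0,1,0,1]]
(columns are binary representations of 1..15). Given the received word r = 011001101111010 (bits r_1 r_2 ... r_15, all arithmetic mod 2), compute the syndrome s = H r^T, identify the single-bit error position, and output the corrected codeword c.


s = (1, 0, 1, 0)^T, error position = 10, corrected codeword c = 011001101011010

Compute s = H r^T mod 2 one row at a time:
  s_1 = 0 + 1 + 1 + 1 + 1 + 0 + 1 + 0 = 5 ≡ 1 (mod 2).
  s_2 = 0 + 0 + 1 + 1 + 1 + 0 + 1 + 0 = 4 ≡ 0 (mod 2).
  s_3 = 1 + 1 + 1 + 1 + 1 + 1 + 1 + 0 = 7 ≡ 1 (mod 2).
  s_4 = 0 + 1 + 0 + 1 + 1 + 1 + 0 + 0 = 4 ≡ 0 (mod 2).
s = (1, 0, 1, 0)^T — this equals column 10 of H (binary 1010), so error is at position 10.
Correct: flip bit 10 of r = 011001101111010 to get c = 011001101011010.


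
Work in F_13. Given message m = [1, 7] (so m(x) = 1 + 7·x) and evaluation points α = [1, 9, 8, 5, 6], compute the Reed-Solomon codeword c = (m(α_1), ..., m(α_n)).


c = [8, 12, 5, 10, 4]

Message polynomial: m(x) = 1 + 7·x (mod 13).
For each evaluation point α_i, compute m(α_i) mod 13:
  α_1 = 1: Horner steps 7 → 8, so m(1) = 8.
  α_2 = 9: Horner steps 7 → 12, so m(9) = 12.
  α_3 = 8: Horner steps 7 → 5, so m(8) = 5.
  α_4 = 5: Horner steps 7 → 10, so m(5) = 10.
  α_5 = 6: Horner steps 7 → 4, so m(6) = 4.
Codeword c = [8, 12, 5, 10, 4] ∈ F_13^5.


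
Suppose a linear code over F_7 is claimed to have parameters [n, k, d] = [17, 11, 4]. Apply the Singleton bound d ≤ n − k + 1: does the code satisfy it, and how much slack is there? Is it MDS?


Singleton RHS = n − k + 1 = 7, slack = 3, bound satisfied, not MDS.

Singleton bound: d ≤ n − k + 1.
Here n = 17, k = 11, so n − k + 1 = 7.
Given d = 4, check d ≤ 7: YES.
Slack = (n − k + 1) − d = 3.
The code is NOT MDS (slack = 3 > 0).
Description: the claimed parameters are [17, 11, 4]_7; such a code would be non-MDS.


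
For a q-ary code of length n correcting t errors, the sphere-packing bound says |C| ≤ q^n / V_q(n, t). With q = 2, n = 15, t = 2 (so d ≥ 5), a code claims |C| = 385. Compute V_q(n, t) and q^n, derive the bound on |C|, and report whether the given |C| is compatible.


V_q(n, t) = 121, q^n = 32768, Hamming bound = 270, |C| = 385 > bound (violated).

Step 1: Compute V_q(n, t) = Σ_{j=0}^2 C(n, j) (q−1)^j.
  j = 0: C(15,0)·(1)^0 = 1·1 = 1.
  j = 1: C(15,1)·(1)^1 = 15·1 = 15.
  j = 2: C(15,2)·(1)^2 = 105·1 = 105.
  V_q(n, t) = 1 + 15 + 105 = 121.
Step 2: q^n = 2^15 = 32768.
Step 3: Hamming bound ⌊q^n / V_q(n,t)⌋ = ⌊32768/121⌋ = 270.
Step 4: Compare |C| = 385 to 270: violated.
The claimed |C| lies above the Hamming bound, so no 2-ary code of length 15 with d ≥ 5 can have 385 codewords.


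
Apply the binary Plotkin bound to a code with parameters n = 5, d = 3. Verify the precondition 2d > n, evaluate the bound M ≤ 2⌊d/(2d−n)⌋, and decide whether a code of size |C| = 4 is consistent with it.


Plotkin bound M ≤ 6; given |C| = 4 ≤ bound (satisfied).

Check applicability: 2d = 6, n = 5.
2d − n = 1 > 0, so Plotkin applies.
Compute d/(2d−n) = 3/1 ≈ 3.0000.
⌊d/(2d−n)⌋ = 3.
Plotkin bound: M ≤ 2·3 = 6.
Given |C| = 4, check: satisfied.
This |C| is below the Plotkin bound.


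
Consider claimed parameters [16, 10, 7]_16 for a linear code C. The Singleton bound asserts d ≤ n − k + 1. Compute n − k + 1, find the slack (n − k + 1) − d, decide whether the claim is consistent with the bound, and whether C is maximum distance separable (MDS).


Singleton RHS = n − k + 1 = 7, slack = 0, bound satisfied, MDS.

Singleton bound: d ≤ n − k + 1.
Here n = 16, k = 10, so n − k + 1 = 7.
Given d = 7, check d ≤ 7: YES.
Slack = (n − k + 1) − d = 0.
The code is MDS (slack = 0).
Description: the claimed parameters are [16, 10, 7]_16; such a code would be MDS (meets Singleton bound).


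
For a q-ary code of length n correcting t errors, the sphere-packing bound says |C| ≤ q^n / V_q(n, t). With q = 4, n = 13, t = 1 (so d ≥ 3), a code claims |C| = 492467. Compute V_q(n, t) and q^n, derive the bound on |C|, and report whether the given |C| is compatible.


V_q(n, t) = 40, q^n = 67108864, Hamming bound = 1677721, |C| = 492467 ≤ bound (satisfied).

Step 1: Compute V_q(n, t) = Σ_{j=0}^1 C(n, j) (q−1)^j.
  j = 0: C(13,0)·(3)^0 = 1·1 = 1.
  j = 1: C(13,1)·(3)^1 = 13·3 = 39.
  V_q(n, t) = 1 + 39 = 40.
Step 2: q^n = 4^13 = 67108864.
Step 3: Hamming bound ⌊q^n / V_q(n,t)⌋ = ⌊67108864/40⌋ = 1677721.
Step 4: Compare |C| = 492467 to 1677721: satisfied.
The claimed |C| lies below the Hamming bound.


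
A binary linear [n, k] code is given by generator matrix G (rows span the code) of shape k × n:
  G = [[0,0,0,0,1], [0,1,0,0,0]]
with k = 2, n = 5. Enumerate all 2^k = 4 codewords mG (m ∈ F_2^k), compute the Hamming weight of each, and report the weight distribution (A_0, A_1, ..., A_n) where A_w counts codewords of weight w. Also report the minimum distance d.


Weight distribution: A_0 = 1, A_1 = 2, A_2 = 1. Minimum distance d = 1.

Enumerate all 2^2 = 4 messages m ∈ F_2^2.
For each, compute codeword c = mG in F_2^5, then tally its weight.
  m = 00 → c = 00000, weight = 0.
  m = 10 → c = 00001, weight = 1.
  m = 01 → c = 01000, weight = 1.
  m = 11 → c = 01001, weight = 2.
Tally weights:
  weight 0: 1 codewords.
  weight 1: 2 codewords.
  weight 2: 1 codewords.
Minimum distance d = smallest w > 0 with A_w > 0 = 1.
Sanity: Σ A_w = 4 = 2^2 = 4 ✓.


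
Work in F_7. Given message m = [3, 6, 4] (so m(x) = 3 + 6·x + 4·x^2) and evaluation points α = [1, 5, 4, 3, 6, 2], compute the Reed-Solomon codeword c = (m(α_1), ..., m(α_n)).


c = [6, 0, 0, 1, 1, 3]

Message polynomial: m(x) = 3 + 6·x + 4·x^2 (mod 7).
For each evaluation point α_i, compute m(α_i) mod 7:
  α_1 = 1: Horner steps 4 → 3 → 6, so m(1) = 6.
  α_2 = 5: Horner steps 4 → 5 → 0, so m(5) = 0.
  α_3 = 4: Horner steps 4 → 1 → 0, so m(4) = 0.
  α_4 = 3: Horner steps 4 → 4 → 1, so m(3) = 1.
  α_5 = 6: Horner steps 4 → 2 → 1, so m(6) = 1.
  α_6 = 2: Horner steps 4 → 0 → 3, so m(2) = 3.
Codeword c = [6, 0, 0, 1, 1, 3] ∈ F_7^6.


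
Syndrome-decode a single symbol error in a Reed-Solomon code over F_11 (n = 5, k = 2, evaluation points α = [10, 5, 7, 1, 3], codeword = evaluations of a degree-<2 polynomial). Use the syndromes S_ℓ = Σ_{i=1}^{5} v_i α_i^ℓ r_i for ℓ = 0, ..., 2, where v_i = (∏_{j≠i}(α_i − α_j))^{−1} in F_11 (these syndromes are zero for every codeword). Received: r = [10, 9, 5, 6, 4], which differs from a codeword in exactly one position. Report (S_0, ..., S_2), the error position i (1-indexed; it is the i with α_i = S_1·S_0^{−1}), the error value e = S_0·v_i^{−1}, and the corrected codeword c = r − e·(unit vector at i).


S = (10, 8, 2), error at position 5, error magnitude e = 2, c = [10, 9, 5, 6, 2].

Step 1: column multipliers v_i = (∏_{j≠i}(α_i − α_j))^{−1} mod 11.
  i = 1 (α = 10): (10−5)(10−7)(10−1)(10−3) = 5·3·9·7 = 945 ≡ 10, so v_1 = 10^{−1} = 10 (mod 11).
  i = 2 (α = 5): (5−10)(5−7)(5−1)(5−3) = (−5)·(−2)·4·2 = 80 ≡ 3, so v_2 = 3^{−1} = 4 (mod 11).
  i = 3 (α = 7): (7−10)(7−5)(7−1)(7−3) = (−3)·2·6·4 = −144 ≡ 10, so v_3 = 10^{−1} = 10 (mod 11).
  i = 4 (α = 1): (1−10)(1−5)(1−7)(1−3) = (−9)·(−4)·(−6)·(−2) = 432 ≡ 3, so v_4 = 3^{−1} = 4 (mod 11).
  i = 5 (α = 3): (3−10)(3−5)(3−7)(3−1) = (−7)·(−2)·(−4)·2 = −112 ≡ 9, so v_5 = 9^{−1} = 5 (mod 11).
  v = [10, 4, 10, 4, 5].
Step 2: syndromes of r = [10, 9, 5, 6, 4] (all sums mod 11).
  S_0 = Σ v_i r_i = 10·10 + 4·9 + 10·5 + 4·6 + 5·4 = 230 ≡ 10.
  S_1 = Σ v_i α_i r_i = 10·10·10 + 4·5·9 + 10·7·5 + 4·1·6 + 5·3·4 = 1614 ≡ 8.
  α_i^2 mod 11 = [1, 3, 5, 1, 9].
  S_2 = Σ v_i α_i^2 r_i = 10·1·10 + 4·3·9 + 10·5·5 + 4·1·6 + 5·9·4 = 662 ≡ 2.
  S = (10, 8, 2) ≠ 0, so r is not a codeword (an error is present).
Step 3: locate the error. For a single error e at position i, S_ℓ = v_i·e·α_i^ℓ, so α_err = S_1/S_0.
  S_0^{−1} = 10^{−1} = 10 (mod 11), so α_err = 8·10 = 80 ≡ 3 = α_5. Error position i = 5.
  Consistency check: S_2/S_1 = 2·7 = 14 ≡ 3 = α_err ✓ (single-error assumption holds).
Step 4: error magnitude e = S_0/v_5 = S_0·∏_{j≠5}(α_5 − α_j) = 10·9 = 90 ≡ 2 (mod 11).
Step 5: correct position 5: c_5 = r_5 − e = 4 − 2 ≡ 2 (mod 11). Hence c = [10, 9, 5, 6, 2].
  Check: interpolating c through the α_i gives m(x) = 8 + 9·x (degree < 2) with m(α_i) = c_i for every i, so c is indeed a codeword.


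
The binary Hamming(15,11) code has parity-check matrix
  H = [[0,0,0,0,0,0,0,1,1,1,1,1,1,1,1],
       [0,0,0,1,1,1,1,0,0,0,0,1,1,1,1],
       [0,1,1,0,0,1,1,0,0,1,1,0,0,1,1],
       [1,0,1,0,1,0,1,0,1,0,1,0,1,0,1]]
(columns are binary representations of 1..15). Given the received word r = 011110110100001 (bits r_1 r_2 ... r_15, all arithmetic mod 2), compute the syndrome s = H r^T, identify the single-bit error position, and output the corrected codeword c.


s = (1, 0, 1, 0)^T, error position = 10, corrected codeword c = 011110110000001

Compute s = H r^T mod 2 one row at a time:
  s_1 = 1 + 0 + 1 + 0 + 0 + 0 + 0 + 1 = 3 ≡ 1 (mod 2).
  s_2 = 1 + 1 + 0 + 1 + 0 + 0 + 0 + 1 = 4 ≡ 0 (mod 2).
  s_3 = 1 + 1 + 0 + 1 + 1 + 0 + 0 + 1 = 5 ≡ 1 (mod 2).
  s_4 = 0 + 1 + 1 + 1 + 0 + 0 + 0 + 1 = 4 ≡ 0 (mod 2).
s = (1, 0, 1, 0)^T — this equals column 10 of H (binary 1010), so error is at position 10.
Correct: flip bit 10 of r = 011110110100001 to get c = 011110110000001.


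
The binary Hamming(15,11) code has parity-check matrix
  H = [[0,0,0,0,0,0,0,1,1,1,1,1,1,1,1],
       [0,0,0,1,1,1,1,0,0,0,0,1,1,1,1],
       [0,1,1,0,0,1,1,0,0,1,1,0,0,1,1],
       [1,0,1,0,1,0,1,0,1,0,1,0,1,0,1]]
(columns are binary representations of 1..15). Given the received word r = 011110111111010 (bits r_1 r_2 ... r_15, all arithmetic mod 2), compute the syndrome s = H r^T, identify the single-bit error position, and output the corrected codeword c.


s = (0, 1, 0, 1)^T, error position = 5, corrected codeword c = 011100111111010

Compute s = H r^T mod 2 one row at a time:
  s_1 = 1 + 1 + 1 + 1 + 1 + 0 + 1 + 0 = 6 ≡ 0 (mod 2).
  s_2 = 1 + 1 + 0 + 1 + 1 + 0 + 1 + 0 = 5 ≡ 1 (mod 2).
  s_3 = 1 + 1 + 0 + 1 + 1 + 1 + 1 + 0 = 6 ≡ 0 (mod 2).
  s_4 = 0 + 1 + 1 + 1 + 1 + 1 + 0 + 0 = 5 ≡ 1 (mod 2).
s = (0, 1, 0, 1)^T — this equals column 5 of H (binary 0101), so error is at position 5.
Correct: flip bit 5 of r = 011110111111010 to get c = 011100111111010.


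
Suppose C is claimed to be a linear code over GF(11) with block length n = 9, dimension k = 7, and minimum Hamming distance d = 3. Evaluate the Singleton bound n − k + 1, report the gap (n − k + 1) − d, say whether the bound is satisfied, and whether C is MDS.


Singleton RHS = n − k + 1 = 3, slack = 0, bound satisfied, MDS.

Singleton bound: d ≤ n − k + 1.
Here n = 9, k = 7, so n − k + 1 = 3.
Given d = 3, check d ≤ 3: YES.
Slack = (n − k + 1) − d = 0.
The code is MDS (slack = 0).
Description: the claimed parameters are [9, 7, 3]_11; such a code would be MDS (meets Singleton bound).


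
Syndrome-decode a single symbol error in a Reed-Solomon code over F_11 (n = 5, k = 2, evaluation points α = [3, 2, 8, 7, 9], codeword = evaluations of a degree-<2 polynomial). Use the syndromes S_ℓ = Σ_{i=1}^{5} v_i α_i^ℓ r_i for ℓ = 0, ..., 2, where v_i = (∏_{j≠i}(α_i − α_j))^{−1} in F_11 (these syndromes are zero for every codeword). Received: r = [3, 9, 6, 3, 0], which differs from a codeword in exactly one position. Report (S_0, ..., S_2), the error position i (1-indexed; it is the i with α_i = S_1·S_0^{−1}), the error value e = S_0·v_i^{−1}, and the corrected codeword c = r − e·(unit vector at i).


S = (5, 2, 3), error at position 4, error magnitude e = 2, c = [3, 9, 6, 1, 0].

Step 1: column multipliers v_i = (∏_{j≠i}(α_i − α_j))^{−1} mod 11.
  i = 1 (α = 3): (3−2)(3−8)(3−7)(3−9) = 1·(−5)·(−4)·(−6) = −120 ≡ 1, so v_1 = 1^{−1} = 1 (mod 11).
  i = 2 (α = 2): (2−3)(2−8)(2−7)(2−9) = (−1)·(−6)·(−5)·(−7) = 210 ≡ 1, so v_2 = 1^{−1} = 1 (mod 11).
  i = 3 (α = 8): (8−3)(8−2)(8−7)(8−9) = 5·6·1·(−1) = −30 ≡ 3, so v_3 = 3^{−1} = 4 (mod 11).
  i = 4 (α = 7): (7−3)(7−2)(7−8)(7−9) = 4·5·(−1)·(−2) = 40 ≡ 7, so v_4 = 7^{−1} = 8 (mod 11).
  i = 5 (α = 9): (9−3)(9−2)(9−8)(9−7) = 6·7·1·2 = 84 ≡ 7, so v_5 = 7^{−1} = 8 (mod 11).
  v = [1, 1, 4, 8, 8].
Step 2: syndromes of r = [3, 9, 6, 3, 0] (all sums mod 11).
  S_0 = Σ v_i r_i = 1·3 + 1·9 + 4·6 + 8·3 + 8·0 = 60 ≡ 5.
  S_1 = Σ v_i α_i r_i = 1·3·3 + 1·2·9 + 4·8·6 + 8·7·3 + 8·9·0 = 387 ≡ 2.
  α_i^2 mod 11 = [9, 4, 9, 5, 4].
  S_2 = Σ v_i α_i^2 r_i = 1·9·3 + 1·4·9 + 4·9·6 + 8·5·3 + 8·4·0 = 399 ≡ 3.
  S = (5, 2, 3) ≠ 0, so r is not a codeword (an error is present).
Step 3: locate the error. For a single error e at position i, S_ℓ = v_i·e·α_i^ℓ, so α_err = S_1/S_0.
  S_0^{−1} = 5^{−1} = 9 (mod 11), so α_err = 2·9 = 18 ≡ 7 = α_4. Error position i = 4.
  Consistency check: S_2/S_1 = 3·6 = 18 ≡ 7 = α_err ✓ (single-error assumption holds).
Step 4: error magnitude e = S_0/v_4 = S_0·∏_{j≠4}(α_4 − α_j) = 5·7 = 35 ≡ 2 (mod 11).
Step 5: correct position 4: c_4 = r_4 − e = 3 − 2 ≡ 1 (mod 11). Hence c = [3, 9, 6, 1, 0].
  Check: interpolating c through the α_i gives m(x) = 10 + 5·x (degree < 2) with m(α_i) = c_i for every i, so c is indeed a codeword.


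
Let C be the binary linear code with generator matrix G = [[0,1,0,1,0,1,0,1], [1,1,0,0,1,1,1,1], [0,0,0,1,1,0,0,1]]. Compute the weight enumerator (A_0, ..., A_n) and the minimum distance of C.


Weight distribution: A_0 = 1, A_3 = 3, A_4 = 2, A_5 = 1, A_6 = 1. Minimum distance d = 3.

Enumerate all 2^3 = 8 messages m ∈ F_2^3.
For each, compute codeword c = mG in F_2^8, then tally its weight.
  m = 000 → c = 00000000, weight = 0.
  m = 100 → c = 01010101, weight = 4.
  m = 010 → c = 11001111, weight = 6.
  m = 110 → c = 10011010, weight = 4.
  m = 001 → c = 00011001, weight = 3.
  m = 101 → c = 01001100, weight = 3.
  m = 011 → c = 11010110, weight = 5.
  m = 111 → c = 10000011, weight = 3.
Tally weights:
  weight 0: 1 codewords.
  weight 3: 3 codewords.
  weight 4: 2 codewords.
  weight 5: 1 codewords.
  weight 6: 1 codewords.
Minimum distance d = smallest w > 0 with A_w > 0 = 3.
Sanity: Σ A_w = 8 = 2^3 = 8 ✓.


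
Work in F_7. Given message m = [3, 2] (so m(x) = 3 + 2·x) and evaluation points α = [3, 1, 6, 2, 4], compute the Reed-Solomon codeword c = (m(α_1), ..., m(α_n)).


c = [2, 5, 1, 0, 4]

Message polynomial: m(x) = 3 + 2·x (mod 7).
For each evaluation point α_i, compute m(α_i) mod 7:
  α_1 = 3: Horner steps 2 → 2, so m(3) = 2.
  α_2 = 1: Horner steps 2 → 5, so m(1) = 5.
  α_3 = 6: Horner steps 2 → 1, so m(6) = 1.
  α_4 = 2: Horner steps 2 → 0, so m(2) = 0.
  α_5 = 4: Horner steps 2 → 4, so m(4) = 4.
Codeword c = [2, 5, 1, 0, 4] ∈ F_7^5.


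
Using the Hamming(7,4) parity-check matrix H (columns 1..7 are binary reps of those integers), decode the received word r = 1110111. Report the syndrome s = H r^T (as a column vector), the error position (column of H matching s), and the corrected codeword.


s = (1, 0, 0)^T, error position = 4, corrected codeword c = 1111111

Compute s = H r^T mod 2 one row at a time:
  s_1 = 0 + 1 + 1 + 1 = 3 ≡ 1 (mod 2).
  s_2 = 1 + 1 + 1 + 1 = 4 ≡ 0 (mod 2).
  s_3 = 1 + 1 + 1 + 1 = 4 ≡ 0 (mod 2).
s = (1, 0, 0)^T — this equals column 4 of H (binary 100), so error is at position 4.
Correct: flip bit 4 of r = 1110111 to get c = 1111111.


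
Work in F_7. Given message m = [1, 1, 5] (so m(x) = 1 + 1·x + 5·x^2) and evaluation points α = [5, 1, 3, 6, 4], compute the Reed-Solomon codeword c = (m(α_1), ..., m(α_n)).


c = [5, 0, 0, 5, 1]

Message polynomial: m(x) = 1 + 1·x + 5·x^2 (mod 7).
For each evaluation point α_i, compute m(α_i) mod 7:
  α_1 = 5: Horner steps 5 → 5 → 5, so m(5) = 5.
  α_2 = 1: Horner steps 5 → 6 → 0, so m(1) = 0.
  α_3 = 3: Horner steps 5 → 2 → 0, so m(3) = 0.
  α_4 = 6: Horner steps 5 → 3 → 5, so m(6) = 5.
  α_5 = 4: Horner steps 5 → 0 → 1, so m(4) = 1.
Codeword c = [5, 0, 0, 5, 1] ∈ F_7^5.


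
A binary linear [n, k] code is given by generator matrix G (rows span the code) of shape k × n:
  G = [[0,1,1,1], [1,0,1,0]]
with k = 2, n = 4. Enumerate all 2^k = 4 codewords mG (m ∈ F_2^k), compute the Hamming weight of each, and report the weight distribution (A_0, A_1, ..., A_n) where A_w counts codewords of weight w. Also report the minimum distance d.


Weight distribution: A_0 = 1, A_2 = 1, A_3 = 2. Minimum distance d = 2.

Enumerate all 2^2 = 4 messages m ∈ F_2^2.
For each, compute codeword c = mG in F_2^4, then tally its weight.
  m = 00 → c = 0000, weight = 0.
  m = 10 → c = 0111, weight = 3.
  m = 01 → c = 1010, weight = 2.
  m = 11 → c = 1101, weight = 3.
Tally weights:
  weight 0: 1 codewords.
  weight 2: 1 codewords.
  weight 3: 2 codewords.
Minimum distance d = smallest w > 0 with A_w > 0 = 2.
Sanity: Σ A_w = 4 = 2^2 = 4 ✓.
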